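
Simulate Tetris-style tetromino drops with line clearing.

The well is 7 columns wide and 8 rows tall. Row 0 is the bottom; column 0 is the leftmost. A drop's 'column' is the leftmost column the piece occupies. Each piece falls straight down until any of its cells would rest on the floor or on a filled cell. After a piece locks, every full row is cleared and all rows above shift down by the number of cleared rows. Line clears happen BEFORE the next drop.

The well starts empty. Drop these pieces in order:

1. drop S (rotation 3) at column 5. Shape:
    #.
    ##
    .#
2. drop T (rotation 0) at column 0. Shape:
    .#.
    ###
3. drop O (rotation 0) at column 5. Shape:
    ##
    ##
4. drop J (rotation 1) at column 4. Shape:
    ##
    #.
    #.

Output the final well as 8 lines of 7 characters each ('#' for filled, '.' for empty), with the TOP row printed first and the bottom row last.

Answer: .......
.......
....##.
....###
....###
.....#.
.#...##
###...#

Derivation:
Drop 1: S rot3 at col 5 lands with bottom-row=0; cleared 0 line(s) (total 0); column heights now [0 0 0 0 0 3 2], max=3
Drop 2: T rot0 at col 0 lands with bottom-row=0; cleared 0 line(s) (total 0); column heights now [1 2 1 0 0 3 2], max=3
Drop 3: O rot0 at col 5 lands with bottom-row=3; cleared 0 line(s) (total 0); column heights now [1 2 1 0 0 5 5], max=5
Drop 4: J rot1 at col 4 lands with bottom-row=3; cleared 0 line(s) (total 0); column heights now [1 2 1 0 6 6 5], max=6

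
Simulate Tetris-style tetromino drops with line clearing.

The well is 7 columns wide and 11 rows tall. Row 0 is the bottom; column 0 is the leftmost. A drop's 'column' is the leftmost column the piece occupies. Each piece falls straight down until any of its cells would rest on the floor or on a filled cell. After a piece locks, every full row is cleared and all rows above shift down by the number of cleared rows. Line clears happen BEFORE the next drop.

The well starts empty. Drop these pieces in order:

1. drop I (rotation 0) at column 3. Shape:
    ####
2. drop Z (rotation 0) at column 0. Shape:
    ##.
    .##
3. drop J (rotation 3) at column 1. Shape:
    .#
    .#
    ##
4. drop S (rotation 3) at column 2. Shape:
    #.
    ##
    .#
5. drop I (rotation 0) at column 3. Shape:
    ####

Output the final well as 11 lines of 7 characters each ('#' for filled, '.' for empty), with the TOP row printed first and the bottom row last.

Answer: .......
.......
.......
.......
..#####
..##...
..##...
..#....
.##....
##.....
.######

Derivation:
Drop 1: I rot0 at col 3 lands with bottom-row=0; cleared 0 line(s) (total 0); column heights now [0 0 0 1 1 1 1], max=1
Drop 2: Z rot0 at col 0 lands with bottom-row=0; cleared 0 line(s) (total 0); column heights now [2 2 1 1 1 1 1], max=2
Drop 3: J rot3 at col 1 lands with bottom-row=2; cleared 0 line(s) (total 0); column heights now [2 3 5 1 1 1 1], max=5
Drop 4: S rot3 at col 2 lands with bottom-row=4; cleared 0 line(s) (total 0); column heights now [2 3 7 6 1 1 1], max=7
Drop 5: I rot0 at col 3 lands with bottom-row=6; cleared 0 line(s) (total 0); column heights now [2 3 7 7 7 7 7], max=7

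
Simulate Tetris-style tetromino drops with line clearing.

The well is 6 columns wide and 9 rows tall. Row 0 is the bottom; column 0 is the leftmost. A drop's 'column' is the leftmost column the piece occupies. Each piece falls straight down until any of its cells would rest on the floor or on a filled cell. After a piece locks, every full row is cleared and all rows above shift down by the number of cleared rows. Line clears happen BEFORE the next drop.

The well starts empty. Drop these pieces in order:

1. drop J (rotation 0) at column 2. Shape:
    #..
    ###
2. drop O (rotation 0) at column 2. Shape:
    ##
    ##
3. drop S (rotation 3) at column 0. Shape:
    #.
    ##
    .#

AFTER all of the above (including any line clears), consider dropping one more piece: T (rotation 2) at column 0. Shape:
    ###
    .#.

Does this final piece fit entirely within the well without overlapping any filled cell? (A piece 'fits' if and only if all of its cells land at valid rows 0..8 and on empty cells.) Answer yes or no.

Drop 1: J rot0 at col 2 lands with bottom-row=0; cleared 0 line(s) (total 0); column heights now [0 0 2 1 1 0], max=2
Drop 2: O rot0 at col 2 lands with bottom-row=2; cleared 0 line(s) (total 0); column heights now [0 0 4 4 1 0], max=4
Drop 3: S rot3 at col 0 lands with bottom-row=0; cleared 0 line(s) (total 0); column heights now [3 2 4 4 1 0], max=4
Test piece T rot2 at col 0 (width 3): heights before test = [3 2 4 4 1 0]; fits = True

Answer: yes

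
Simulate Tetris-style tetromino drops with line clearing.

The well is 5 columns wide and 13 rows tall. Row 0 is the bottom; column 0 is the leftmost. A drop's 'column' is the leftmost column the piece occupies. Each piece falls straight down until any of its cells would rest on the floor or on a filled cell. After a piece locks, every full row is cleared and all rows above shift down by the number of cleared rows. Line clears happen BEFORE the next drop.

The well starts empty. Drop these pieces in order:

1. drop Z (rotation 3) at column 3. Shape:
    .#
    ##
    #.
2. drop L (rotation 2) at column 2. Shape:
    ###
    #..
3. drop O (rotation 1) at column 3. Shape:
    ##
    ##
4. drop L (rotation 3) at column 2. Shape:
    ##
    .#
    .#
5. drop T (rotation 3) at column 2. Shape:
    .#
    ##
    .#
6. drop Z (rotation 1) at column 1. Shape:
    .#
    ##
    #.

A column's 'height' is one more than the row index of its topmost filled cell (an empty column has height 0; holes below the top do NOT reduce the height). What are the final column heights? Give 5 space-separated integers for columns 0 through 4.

Answer: 0 12 13 12 6

Derivation:
Drop 1: Z rot3 at col 3 lands with bottom-row=0; cleared 0 line(s) (total 0); column heights now [0 0 0 2 3], max=3
Drop 2: L rot2 at col 2 lands with bottom-row=2; cleared 0 line(s) (total 0); column heights now [0 0 4 4 4], max=4
Drop 3: O rot1 at col 3 lands with bottom-row=4; cleared 0 line(s) (total 0); column heights now [0 0 4 6 6], max=6
Drop 4: L rot3 at col 2 lands with bottom-row=6; cleared 0 line(s) (total 0); column heights now [0 0 9 9 6], max=9
Drop 5: T rot3 at col 2 lands with bottom-row=9; cleared 0 line(s) (total 0); column heights now [0 0 11 12 6], max=12
Drop 6: Z rot1 at col 1 lands with bottom-row=10; cleared 0 line(s) (total 0); column heights now [0 12 13 12 6], max=13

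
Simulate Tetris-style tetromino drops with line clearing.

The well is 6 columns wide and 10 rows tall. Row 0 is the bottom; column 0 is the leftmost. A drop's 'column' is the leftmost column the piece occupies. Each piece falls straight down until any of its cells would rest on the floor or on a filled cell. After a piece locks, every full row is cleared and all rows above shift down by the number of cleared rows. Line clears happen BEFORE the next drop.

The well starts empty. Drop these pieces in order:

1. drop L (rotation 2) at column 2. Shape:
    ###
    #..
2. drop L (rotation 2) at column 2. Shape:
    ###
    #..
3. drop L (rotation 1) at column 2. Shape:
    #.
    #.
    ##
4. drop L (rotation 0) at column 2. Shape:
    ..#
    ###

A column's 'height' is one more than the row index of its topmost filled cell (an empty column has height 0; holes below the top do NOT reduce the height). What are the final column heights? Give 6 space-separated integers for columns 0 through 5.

Drop 1: L rot2 at col 2 lands with bottom-row=0; cleared 0 line(s) (total 0); column heights now [0 0 2 2 2 0], max=2
Drop 2: L rot2 at col 2 lands with bottom-row=2; cleared 0 line(s) (total 0); column heights now [0 0 4 4 4 0], max=4
Drop 3: L rot1 at col 2 lands with bottom-row=4; cleared 0 line(s) (total 0); column heights now [0 0 7 5 4 0], max=7
Drop 4: L rot0 at col 2 lands with bottom-row=7; cleared 0 line(s) (total 0); column heights now [0 0 8 8 9 0], max=9

Answer: 0 0 8 8 9 0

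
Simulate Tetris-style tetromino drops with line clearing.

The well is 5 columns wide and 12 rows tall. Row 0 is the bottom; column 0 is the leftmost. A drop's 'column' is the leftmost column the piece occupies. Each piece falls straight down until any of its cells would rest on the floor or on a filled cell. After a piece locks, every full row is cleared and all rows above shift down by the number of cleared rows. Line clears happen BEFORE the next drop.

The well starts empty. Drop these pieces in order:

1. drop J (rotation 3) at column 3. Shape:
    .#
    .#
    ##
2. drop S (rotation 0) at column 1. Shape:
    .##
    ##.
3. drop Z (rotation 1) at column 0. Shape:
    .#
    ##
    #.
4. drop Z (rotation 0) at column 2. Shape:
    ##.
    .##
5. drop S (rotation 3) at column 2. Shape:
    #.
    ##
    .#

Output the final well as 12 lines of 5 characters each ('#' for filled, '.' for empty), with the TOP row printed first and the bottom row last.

Answer: .....
.....
.....
.....
.....
.....
..#..
..##.
...#.
..##.
...##
.#..#

Derivation:
Drop 1: J rot3 at col 3 lands with bottom-row=0; cleared 0 line(s) (total 0); column heights now [0 0 0 1 3], max=3
Drop 2: S rot0 at col 1 lands with bottom-row=0; cleared 0 line(s) (total 0); column heights now [0 1 2 2 3], max=3
Drop 3: Z rot1 at col 0 lands with bottom-row=0; cleared 2 line(s) (total 2); column heights now [0 1 0 0 1], max=1
Drop 4: Z rot0 at col 2 lands with bottom-row=1; cleared 0 line(s) (total 2); column heights now [0 1 3 3 2], max=3
Drop 5: S rot3 at col 2 lands with bottom-row=3; cleared 0 line(s) (total 2); column heights now [0 1 6 5 2], max=6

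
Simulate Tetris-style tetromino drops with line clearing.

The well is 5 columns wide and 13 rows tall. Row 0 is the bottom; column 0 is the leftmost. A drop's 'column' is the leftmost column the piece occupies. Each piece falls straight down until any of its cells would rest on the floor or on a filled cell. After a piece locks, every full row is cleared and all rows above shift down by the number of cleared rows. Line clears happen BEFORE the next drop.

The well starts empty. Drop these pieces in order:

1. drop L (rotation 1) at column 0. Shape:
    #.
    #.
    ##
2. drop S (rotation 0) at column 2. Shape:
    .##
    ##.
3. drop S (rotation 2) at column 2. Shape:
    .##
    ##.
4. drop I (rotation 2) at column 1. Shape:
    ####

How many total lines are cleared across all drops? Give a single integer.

Answer: 0

Derivation:
Drop 1: L rot1 at col 0 lands with bottom-row=0; cleared 0 line(s) (total 0); column heights now [3 1 0 0 0], max=3
Drop 2: S rot0 at col 2 lands with bottom-row=0; cleared 0 line(s) (total 0); column heights now [3 1 1 2 2], max=3
Drop 3: S rot2 at col 2 lands with bottom-row=2; cleared 0 line(s) (total 0); column heights now [3 1 3 4 4], max=4
Drop 4: I rot2 at col 1 lands with bottom-row=4; cleared 0 line(s) (total 0); column heights now [3 5 5 5 5], max=5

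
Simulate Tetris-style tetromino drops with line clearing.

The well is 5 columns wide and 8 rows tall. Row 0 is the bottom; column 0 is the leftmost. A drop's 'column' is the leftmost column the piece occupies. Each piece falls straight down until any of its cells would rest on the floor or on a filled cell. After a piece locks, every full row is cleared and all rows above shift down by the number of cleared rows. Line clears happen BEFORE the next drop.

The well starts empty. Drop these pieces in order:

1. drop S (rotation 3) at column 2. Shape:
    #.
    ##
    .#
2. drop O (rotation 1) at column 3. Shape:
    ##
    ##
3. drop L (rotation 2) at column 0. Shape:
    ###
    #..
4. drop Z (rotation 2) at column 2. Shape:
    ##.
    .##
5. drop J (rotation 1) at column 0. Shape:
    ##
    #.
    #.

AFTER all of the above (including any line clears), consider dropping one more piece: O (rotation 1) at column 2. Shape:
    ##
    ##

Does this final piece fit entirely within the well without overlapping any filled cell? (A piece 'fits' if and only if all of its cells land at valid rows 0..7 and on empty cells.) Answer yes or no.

Drop 1: S rot3 at col 2 lands with bottom-row=0; cleared 0 line(s) (total 0); column heights now [0 0 3 2 0], max=3
Drop 2: O rot1 at col 3 lands with bottom-row=2; cleared 0 line(s) (total 0); column heights now [0 0 3 4 4], max=4
Drop 3: L rot2 at col 0 lands with bottom-row=2; cleared 1 line(s) (total 1); column heights now [3 0 3 3 3], max=3
Drop 4: Z rot2 at col 2 lands with bottom-row=3; cleared 0 line(s) (total 1); column heights now [3 0 5 5 4], max=5
Drop 5: J rot1 at col 0 lands with bottom-row=3; cleared 0 line(s) (total 1); column heights now [6 6 5 5 4], max=6
Test piece O rot1 at col 2 (width 2): heights before test = [6 6 5 5 4]; fits = True

Answer: yes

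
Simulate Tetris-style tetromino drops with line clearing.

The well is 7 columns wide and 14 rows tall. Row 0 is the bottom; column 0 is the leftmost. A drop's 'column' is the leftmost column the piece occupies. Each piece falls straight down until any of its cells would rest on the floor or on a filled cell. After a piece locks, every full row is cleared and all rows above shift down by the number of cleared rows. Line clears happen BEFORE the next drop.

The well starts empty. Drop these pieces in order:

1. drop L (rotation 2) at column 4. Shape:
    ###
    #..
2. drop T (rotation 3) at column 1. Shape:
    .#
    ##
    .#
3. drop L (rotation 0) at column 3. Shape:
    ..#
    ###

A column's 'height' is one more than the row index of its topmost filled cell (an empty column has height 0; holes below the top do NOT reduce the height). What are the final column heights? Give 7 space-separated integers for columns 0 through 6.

Answer: 0 2 3 3 3 4 2

Derivation:
Drop 1: L rot2 at col 4 lands with bottom-row=0; cleared 0 line(s) (total 0); column heights now [0 0 0 0 2 2 2], max=2
Drop 2: T rot3 at col 1 lands with bottom-row=0; cleared 0 line(s) (total 0); column heights now [0 2 3 0 2 2 2], max=3
Drop 3: L rot0 at col 3 lands with bottom-row=2; cleared 0 line(s) (total 0); column heights now [0 2 3 3 3 4 2], max=4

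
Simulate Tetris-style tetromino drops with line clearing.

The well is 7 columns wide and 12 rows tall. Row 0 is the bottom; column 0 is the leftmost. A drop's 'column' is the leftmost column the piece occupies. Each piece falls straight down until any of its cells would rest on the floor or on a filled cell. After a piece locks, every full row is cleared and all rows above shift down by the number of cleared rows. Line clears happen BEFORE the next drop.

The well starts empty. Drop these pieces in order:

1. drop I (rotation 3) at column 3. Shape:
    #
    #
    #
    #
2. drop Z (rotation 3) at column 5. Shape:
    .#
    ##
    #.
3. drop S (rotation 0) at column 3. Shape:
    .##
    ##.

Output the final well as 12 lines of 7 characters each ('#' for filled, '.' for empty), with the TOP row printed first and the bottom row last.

Drop 1: I rot3 at col 3 lands with bottom-row=0; cleared 0 line(s) (total 0); column heights now [0 0 0 4 0 0 0], max=4
Drop 2: Z rot3 at col 5 lands with bottom-row=0; cleared 0 line(s) (total 0); column heights now [0 0 0 4 0 2 3], max=4
Drop 3: S rot0 at col 3 lands with bottom-row=4; cleared 0 line(s) (total 0); column heights now [0 0 0 5 6 6 3], max=6

Answer: .......
.......
.......
.......
.......
.......
....##.
...##..
...#...
...#..#
...#.##
...#.#.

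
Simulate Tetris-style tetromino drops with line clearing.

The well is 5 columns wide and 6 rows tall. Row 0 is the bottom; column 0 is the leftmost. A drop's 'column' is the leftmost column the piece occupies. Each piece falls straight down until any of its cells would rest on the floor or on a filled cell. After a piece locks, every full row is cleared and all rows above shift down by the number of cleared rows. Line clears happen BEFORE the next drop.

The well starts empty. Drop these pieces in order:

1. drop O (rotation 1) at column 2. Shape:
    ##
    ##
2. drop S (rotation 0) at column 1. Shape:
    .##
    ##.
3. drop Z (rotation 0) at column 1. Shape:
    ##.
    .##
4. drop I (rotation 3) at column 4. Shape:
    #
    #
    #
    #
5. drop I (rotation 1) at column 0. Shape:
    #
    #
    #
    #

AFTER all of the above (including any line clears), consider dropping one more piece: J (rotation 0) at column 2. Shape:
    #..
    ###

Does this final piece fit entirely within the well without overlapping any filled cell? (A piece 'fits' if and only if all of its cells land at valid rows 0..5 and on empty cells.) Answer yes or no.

Answer: no

Derivation:
Drop 1: O rot1 at col 2 lands with bottom-row=0; cleared 0 line(s) (total 0); column heights now [0 0 2 2 0], max=2
Drop 2: S rot0 at col 1 lands with bottom-row=2; cleared 0 line(s) (total 0); column heights now [0 3 4 4 0], max=4
Drop 3: Z rot0 at col 1 lands with bottom-row=4; cleared 0 line(s) (total 0); column heights now [0 6 6 5 0], max=6
Drop 4: I rot3 at col 4 lands with bottom-row=0; cleared 0 line(s) (total 0); column heights now [0 6 6 5 4], max=6
Drop 5: I rot1 at col 0 lands with bottom-row=0; cleared 0 line(s) (total 0); column heights now [4 6 6 5 4], max=6
Test piece J rot0 at col 2 (width 3): heights before test = [4 6 6 5 4]; fits = False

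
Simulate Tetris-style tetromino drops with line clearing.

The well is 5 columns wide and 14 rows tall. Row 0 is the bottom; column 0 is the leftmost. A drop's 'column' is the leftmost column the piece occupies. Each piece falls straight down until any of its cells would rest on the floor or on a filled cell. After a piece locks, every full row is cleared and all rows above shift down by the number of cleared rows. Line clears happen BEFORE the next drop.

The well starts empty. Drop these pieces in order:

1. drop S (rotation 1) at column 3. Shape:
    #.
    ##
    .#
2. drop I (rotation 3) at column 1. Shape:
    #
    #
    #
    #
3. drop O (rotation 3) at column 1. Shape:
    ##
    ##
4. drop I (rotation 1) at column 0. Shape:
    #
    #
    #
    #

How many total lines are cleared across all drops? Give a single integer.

Drop 1: S rot1 at col 3 lands with bottom-row=0; cleared 0 line(s) (total 0); column heights now [0 0 0 3 2], max=3
Drop 2: I rot3 at col 1 lands with bottom-row=0; cleared 0 line(s) (total 0); column heights now [0 4 0 3 2], max=4
Drop 3: O rot3 at col 1 lands with bottom-row=4; cleared 0 line(s) (total 0); column heights now [0 6 6 3 2], max=6
Drop 4: I rot1 at col 0 lands with bottom-row=0; cleared 0 line(s) (total 0); column heights now [4 6 6 3 2], max=6

Answer: 0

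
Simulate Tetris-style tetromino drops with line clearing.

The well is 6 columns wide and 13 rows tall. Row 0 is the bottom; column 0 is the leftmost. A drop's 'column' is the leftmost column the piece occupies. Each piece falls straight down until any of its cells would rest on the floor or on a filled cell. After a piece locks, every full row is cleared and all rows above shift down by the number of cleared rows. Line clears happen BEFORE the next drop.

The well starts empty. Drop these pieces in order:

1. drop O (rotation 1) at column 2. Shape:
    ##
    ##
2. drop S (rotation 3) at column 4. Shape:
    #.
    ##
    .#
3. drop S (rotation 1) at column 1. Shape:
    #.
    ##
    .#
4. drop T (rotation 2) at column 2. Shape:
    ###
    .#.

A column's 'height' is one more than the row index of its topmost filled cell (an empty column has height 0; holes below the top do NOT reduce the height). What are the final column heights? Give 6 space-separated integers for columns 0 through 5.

Answer: 0 5 5 5 5 2

Derivation:
Drop 1: O rot1 at col 2 lands with bottom-row=0; cleared 0 line(s) (total 0); column heights now [0 0 2 2 0 0], max=2
Drop 2: S rot3 at col 4 lands with bottom-row=0; cleared 0 line(s) (total 0); column heights now [0 0 2 2 3 2], max=3
Drop 3: S rot1 at col 1 lands with bottom-row=2; cleared 0 line(s) (total 0); column heights now [0 5 4 2 3 2], max=5
Drop 4: T rot2 at col 2 lands with bottom-row=3; cleared 0 line(s) (total 0); column heights now [0 5 5 5 5 2], max=5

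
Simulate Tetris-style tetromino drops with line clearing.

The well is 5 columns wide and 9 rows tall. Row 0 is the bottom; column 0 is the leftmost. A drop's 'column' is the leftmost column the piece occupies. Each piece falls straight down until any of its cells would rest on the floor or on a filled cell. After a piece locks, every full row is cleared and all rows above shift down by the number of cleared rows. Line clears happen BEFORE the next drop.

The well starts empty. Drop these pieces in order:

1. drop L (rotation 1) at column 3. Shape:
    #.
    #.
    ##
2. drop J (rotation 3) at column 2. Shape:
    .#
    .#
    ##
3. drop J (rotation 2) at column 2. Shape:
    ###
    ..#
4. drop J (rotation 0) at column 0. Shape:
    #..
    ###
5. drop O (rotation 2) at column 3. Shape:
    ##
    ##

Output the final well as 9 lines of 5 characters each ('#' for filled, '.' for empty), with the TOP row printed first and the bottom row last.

Drop 1: L rot1 at col 3 lands with bottom-row=0; cleared 0 line(s) (total 0); column heights now [0 0 0 3 1], max=3
Drop 2: J rot3 at col 2 lands with bottom-row=3; cleared 0 line(s) (total 0); column heights now [0 0 4 6 1], max=6
Drop 3: J rot2 at col 2 lands with bottom-row=5; cleared 0 line(s) (total 0); column heights now [0 0 7 7 7], max=7
Drop 4: J rot0 at col 0 lands with bottom-row=7; cleared 0 line(s) (total 0); column heights now [9 8 8 7 7], max=9
Drop 5: O rot2 at col 3 lands with bottom-row=7; cleared 1 line(s) (total 1); column heights now [8 0 7 8 8], max=8

Answer: .....
#..##
..###
...##
...#.
..##.
...#.
...#.
...##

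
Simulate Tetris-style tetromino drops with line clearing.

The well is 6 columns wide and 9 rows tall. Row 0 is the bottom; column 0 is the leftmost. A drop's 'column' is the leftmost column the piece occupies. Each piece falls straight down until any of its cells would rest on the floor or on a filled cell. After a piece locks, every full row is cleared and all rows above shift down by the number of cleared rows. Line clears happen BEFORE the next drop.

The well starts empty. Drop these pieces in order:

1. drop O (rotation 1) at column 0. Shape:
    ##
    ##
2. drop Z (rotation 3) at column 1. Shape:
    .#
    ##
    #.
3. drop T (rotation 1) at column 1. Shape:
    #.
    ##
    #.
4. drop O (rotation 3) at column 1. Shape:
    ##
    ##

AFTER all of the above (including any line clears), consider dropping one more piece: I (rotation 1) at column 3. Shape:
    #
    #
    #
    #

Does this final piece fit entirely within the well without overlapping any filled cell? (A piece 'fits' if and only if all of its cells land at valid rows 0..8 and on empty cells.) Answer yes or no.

Drop 1: O rot1 at col 0 lands with bottom-row=0; cleared 0 line(s) (total 0); column heights now [2 2 0 0 0 0], max=2
Drop 2: Z rot3 at col 1 lands with bottom-row=2; cleared 0 line(s) (total 0); column heights now [2 4 5 0 0 0], max=5
Drop 3: T rot1 at col 1 lands with bottom-row=4; cleared 0 line(s) (total 0); column heights now [2 7 6 0 0 0], max=7
Drop 4: O rot3 at col 1 lands with bottom-row=7; cleared 0 line(s) (total 0); column heights now [2 9 9 0 0 0], max=9
Test piece I rot1 at col 3 (width 1): heights before test = [2 9 9 0 0 0]; fits = True

Answer: yes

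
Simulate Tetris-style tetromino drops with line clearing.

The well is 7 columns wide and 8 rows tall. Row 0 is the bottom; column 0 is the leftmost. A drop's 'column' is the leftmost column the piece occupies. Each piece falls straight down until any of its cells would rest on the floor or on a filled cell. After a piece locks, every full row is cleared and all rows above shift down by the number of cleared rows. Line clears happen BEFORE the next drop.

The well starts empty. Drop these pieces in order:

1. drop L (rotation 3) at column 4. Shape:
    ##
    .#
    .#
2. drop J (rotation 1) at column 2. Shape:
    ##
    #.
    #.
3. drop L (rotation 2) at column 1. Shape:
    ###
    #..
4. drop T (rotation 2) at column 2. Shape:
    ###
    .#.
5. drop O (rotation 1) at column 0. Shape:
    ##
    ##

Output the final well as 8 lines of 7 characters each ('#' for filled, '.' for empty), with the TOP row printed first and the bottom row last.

Drop 1: L rot3 at col 4 lands with bottom-row=0; cleared 0 line(s) (total 0); column heights now [0 0 0 0 3 3 0], max=3
Drop 2: J rot1 at col 2 lands with bottom-row=0; cleared 0 line(s) (total 0); column heights now [0 0 3 3 3 3 0], max=3
Drop 3: L rot2 at col 1 lands with bottom-row=2; cleared 0 line(s) (total 0); column heights now [0 4 4 4 3 3 0], max=4
Drop 4: T rot2 at col 2 lands with bottom-row=4; cleared 0 line(s) (total 0); column heights now [0 4 6 6 6 3 0], max=6
Drop 5: O rot1 at col 0 lands with bottom-row=4; cleared 0 line(s) (total 0); column heights now [6 6 6 6 6 3 0], max=6

Answer: .......
.......
#####..
##.#...
.###...
.#####.
..#..#.
..#..#.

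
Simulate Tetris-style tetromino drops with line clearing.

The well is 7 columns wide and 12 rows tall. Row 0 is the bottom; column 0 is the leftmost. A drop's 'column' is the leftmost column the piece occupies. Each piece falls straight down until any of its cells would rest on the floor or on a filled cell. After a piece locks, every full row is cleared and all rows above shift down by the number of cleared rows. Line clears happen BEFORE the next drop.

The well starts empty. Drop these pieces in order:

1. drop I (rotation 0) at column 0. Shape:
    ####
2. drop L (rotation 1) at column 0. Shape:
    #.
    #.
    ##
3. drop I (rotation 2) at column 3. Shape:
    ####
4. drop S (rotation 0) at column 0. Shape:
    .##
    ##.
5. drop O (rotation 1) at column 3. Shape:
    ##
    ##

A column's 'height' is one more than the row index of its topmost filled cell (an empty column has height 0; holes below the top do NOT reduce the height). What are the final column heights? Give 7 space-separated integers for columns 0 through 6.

Answer: 5 6 6 4 4 2 2

Derivation:
Drop 1: I rot0 at col 0 lands with bottom-row=0; cleared 0 line(s) (total 0); column heights now [1 1 1 1 0 0 0], max=1
Drop 2: L rot1 at col 0 lands with bottom-row=1; cleared 0 line(s) (total 0); column heights now [4 2 1 1 0 0 0], max=4
Drop 3: I rot2 at col 3 lands with bottom-row=1; cleared 0 line(s) (total 0); column heights now [4 2 1 2 2 2 2], max=4
Drop 4: S rot0 at col 0 lands with bottom-row=4; cleared 0 line(s) (total 0); column heights now [5 6 6 2 2 2 2], max=6
Drop 5: O rot1 at col 3 lands with bottom-row=2; cleared 0 line(s) (total 0); column heights now [5 6 6 4 4 2 2], max=6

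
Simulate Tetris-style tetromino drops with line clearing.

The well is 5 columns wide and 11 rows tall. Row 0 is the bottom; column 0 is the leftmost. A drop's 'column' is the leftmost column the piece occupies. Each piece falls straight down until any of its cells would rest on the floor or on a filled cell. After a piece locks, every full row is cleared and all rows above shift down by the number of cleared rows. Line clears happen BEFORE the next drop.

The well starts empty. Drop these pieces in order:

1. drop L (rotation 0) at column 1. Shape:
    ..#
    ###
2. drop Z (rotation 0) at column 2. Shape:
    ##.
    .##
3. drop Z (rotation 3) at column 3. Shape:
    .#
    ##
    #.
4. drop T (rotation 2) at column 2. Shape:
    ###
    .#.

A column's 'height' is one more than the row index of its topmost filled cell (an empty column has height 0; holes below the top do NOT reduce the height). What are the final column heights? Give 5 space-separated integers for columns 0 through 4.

Drop 1: L rot0 at col 1 lands with bottom-row=0; cleared 0 line(s) (total 0); column heights now [0 1 1 2 0], max=2
Drop 2: Z rot0 at col 2 lands with bottom-row=2; cleared 0 line(s) (total 0); column heights now [0 1 4 4 3], max=4
Drop 3: Z rot3 at col 3 lands with bottom-row=4; cleared 0 line(s) (total 0); column heights now [0 1 4 6 7], max=7
Drop 4: T rot2 at col 2 lands with bottom-row=6; cleared 0 line(s) (total 0); column heights now [0 1 8 8 8], max=8

Answer: 0 1 8 8 8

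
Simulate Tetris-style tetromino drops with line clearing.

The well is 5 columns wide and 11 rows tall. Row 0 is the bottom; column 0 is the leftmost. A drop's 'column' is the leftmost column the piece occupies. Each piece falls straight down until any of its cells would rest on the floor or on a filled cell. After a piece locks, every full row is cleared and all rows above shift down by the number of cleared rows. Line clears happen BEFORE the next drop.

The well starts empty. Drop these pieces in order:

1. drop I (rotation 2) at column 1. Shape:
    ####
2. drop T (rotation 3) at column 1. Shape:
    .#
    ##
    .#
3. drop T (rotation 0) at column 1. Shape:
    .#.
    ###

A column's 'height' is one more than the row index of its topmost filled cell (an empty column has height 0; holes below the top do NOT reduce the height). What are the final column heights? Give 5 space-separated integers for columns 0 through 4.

Answer: 0 5 6 5 1

Derivation:
Drop 1: I rot2 at col 1 lands with bottom-row=0; cleared 0 line(s) (total 0); column heights now [0 1 1 1 1], max=1
Drop 2: T rot3 at col 1 lands with bottom-row=1; cleared 0 line(s) (total 0); column heights now [0 3 4 1 1], max=4
Drop 3: T rot0 at col 1 lands with bottom-row=4; cleared 0 line(s) (total 0); column heights now [0 5 6 5 1], max=6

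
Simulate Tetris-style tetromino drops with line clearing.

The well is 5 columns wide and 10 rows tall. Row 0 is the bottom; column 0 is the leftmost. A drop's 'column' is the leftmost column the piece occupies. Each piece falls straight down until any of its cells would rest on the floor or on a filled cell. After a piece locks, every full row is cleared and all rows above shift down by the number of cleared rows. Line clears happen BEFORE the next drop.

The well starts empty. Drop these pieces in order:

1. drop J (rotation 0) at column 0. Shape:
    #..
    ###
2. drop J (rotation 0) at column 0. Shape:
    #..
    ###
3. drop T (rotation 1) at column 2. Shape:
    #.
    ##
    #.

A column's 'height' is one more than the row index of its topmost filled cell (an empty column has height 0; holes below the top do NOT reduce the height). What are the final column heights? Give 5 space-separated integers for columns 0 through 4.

Answer: 4 3 6 5 0

Derivation:
Drop 1: J rot0 at col 0 lands with bottom-row=0; cleared 0 line(s) (total 0); column heights now [2 1 1 0 0], max=2
Drop 2: J rot0 at col 0 lands with bottom-row=2; cleared 0 line(s) (total 0); column heights now [4 3 3 0 0], max=4
Drop 3: T rot1 at col 2 lands with bottom-row=3; cleared 0 line(s) (total 0); column heights now [4 3 6 5 0], max=6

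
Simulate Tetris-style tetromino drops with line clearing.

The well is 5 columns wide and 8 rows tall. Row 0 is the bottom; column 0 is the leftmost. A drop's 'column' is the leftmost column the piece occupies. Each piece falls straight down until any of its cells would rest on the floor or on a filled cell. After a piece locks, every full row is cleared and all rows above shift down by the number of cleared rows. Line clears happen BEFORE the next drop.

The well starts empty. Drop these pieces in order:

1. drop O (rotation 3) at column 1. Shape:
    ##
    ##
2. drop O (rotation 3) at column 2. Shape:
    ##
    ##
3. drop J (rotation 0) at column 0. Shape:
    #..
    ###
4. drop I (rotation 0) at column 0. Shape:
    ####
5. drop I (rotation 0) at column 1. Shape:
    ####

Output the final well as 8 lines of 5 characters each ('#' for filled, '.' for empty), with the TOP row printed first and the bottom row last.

Answer: .####
####.
#....
###..
..##.
..##.
.##..
.##..

Derivation:
Drop 1: O rot3 at col 1 lands with bottom-row=0; cleared 0 line(s) (total 0); column heights now [0 2 2 0 0], max=2
Drop 2: O rot3 at col 2 lands with bottom-row=2; cleared 0 line(s) (total 0); column heights now [0 2 4 4 0], max=4
Drop 3: J rot0 at col 0 lands with bottom-row=4; cleared 0 line(s) (total 0); column heights now [6 5 5 4 0], max=6
Drop 4: I rot0 at col 0 lands with bottom-row=6; cleared 0 line(s) (total 0); column heights now [7 7 7 7 0], max=7
Drop 5: I rot0 at col 1 lands with bottom-row=7; cleared 0 line(s) (total 0); column heights now [7 8 8 8 8], max=8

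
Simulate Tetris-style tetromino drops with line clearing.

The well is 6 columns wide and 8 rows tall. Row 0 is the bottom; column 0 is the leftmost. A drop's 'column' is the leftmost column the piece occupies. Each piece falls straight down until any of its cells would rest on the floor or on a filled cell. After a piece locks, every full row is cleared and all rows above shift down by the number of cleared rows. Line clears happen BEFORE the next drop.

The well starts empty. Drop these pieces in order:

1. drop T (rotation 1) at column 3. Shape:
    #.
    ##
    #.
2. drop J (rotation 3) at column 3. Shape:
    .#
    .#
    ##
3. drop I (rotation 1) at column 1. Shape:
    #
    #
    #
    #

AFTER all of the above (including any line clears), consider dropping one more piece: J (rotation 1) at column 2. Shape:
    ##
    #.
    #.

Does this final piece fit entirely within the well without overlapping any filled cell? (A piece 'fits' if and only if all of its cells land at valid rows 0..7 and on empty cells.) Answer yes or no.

Drop 1: T rot1 at col 3 lands with bottom-row=0; cleared 0 line(s) (total 0); column heights now [0 0 0 3 2 0], max=3
Drop 2: J rot3 at col 3 lands with bottom-row=3; cleared 0 line(s) (total 0); column heights now [0 0 0 4 6 0], max=6
Drop 3: I rot1 at col 1 lands with bottom-row=0; cleared 0 line(s) (total 0); column heights now [0 4 0 4 6 0], max=6
Test piece J rot1 at col 2 (width 2): heights before test = [0 4 0 4 6 0]; fits = True

Answer: yes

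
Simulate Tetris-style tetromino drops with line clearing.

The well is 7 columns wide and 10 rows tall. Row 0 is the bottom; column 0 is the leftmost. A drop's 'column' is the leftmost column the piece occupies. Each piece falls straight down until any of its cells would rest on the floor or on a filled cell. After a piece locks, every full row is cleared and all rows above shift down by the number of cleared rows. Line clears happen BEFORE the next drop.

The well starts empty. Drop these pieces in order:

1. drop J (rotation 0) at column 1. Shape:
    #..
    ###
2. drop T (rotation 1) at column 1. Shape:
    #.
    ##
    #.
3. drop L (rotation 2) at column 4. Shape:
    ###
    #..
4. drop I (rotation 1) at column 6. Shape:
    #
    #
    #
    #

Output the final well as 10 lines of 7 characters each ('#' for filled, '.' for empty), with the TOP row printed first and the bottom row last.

Drop 1: J rot0 at col 1 lands with bottom-row=0; cleared 0 line(s) (total 0); column heights now [0 2 1 1 0 0 0], max=2
Drop 2: T rot1 at col 1 lands with bottom-row=2; cleared 0 line(s) (total 0); column heights now [0 5 4 1 0 0 0], max=5
Drop 3: L rot2 at col 4 lands with bottom-row=0; cleared 0 line(s) (total 0); column heights now [0 5 4 1 2 2 2], max=5
Drop 4: I rot1 at col 6 lands with bottom-row=2; cleared 0 line(s) (total 0); column heights now [0 5 4 1 2 2 6], max=6

Answer: .......
.......
.......
.......
......#
.#....#
.##...#
.#....#
.#..###
.####..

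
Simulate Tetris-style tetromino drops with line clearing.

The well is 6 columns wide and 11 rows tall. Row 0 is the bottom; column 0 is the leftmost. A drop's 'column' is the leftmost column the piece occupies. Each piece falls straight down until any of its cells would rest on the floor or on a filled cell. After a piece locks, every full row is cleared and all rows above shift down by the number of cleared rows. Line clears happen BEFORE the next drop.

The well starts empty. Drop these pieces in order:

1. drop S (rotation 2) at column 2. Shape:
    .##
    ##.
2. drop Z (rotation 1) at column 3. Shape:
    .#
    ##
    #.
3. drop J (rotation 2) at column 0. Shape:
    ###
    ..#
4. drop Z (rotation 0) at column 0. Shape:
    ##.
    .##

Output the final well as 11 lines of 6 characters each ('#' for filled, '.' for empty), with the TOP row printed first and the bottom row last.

Drop 1: S rot2 at col 2 lands with bottom-row=0; cleared 0 line(s) (total 0); column heights now [0 0 1 2 2 0], max=2
Drop 2: Z rot1 at col 3 lands with bottom-row=2; cleared 0 line(s) (total 0); column heights now [0 0 1 4 5 0], max=5
Drop 3: J rot2 at col 0 lands with bottom-row=1; cleared 0 line(s) (total 0); column heights now [3 3 3 4 5 0], max=5
Drop 4: Z rot0 at col 0 lands with bottom-row=3; cleared 0 line(s) (total 0); column heights now [5 5 4 4 5 0], max=5

Answer: ......
......
......
......
......
......
##..#.
.####.
####..
..###.
..##..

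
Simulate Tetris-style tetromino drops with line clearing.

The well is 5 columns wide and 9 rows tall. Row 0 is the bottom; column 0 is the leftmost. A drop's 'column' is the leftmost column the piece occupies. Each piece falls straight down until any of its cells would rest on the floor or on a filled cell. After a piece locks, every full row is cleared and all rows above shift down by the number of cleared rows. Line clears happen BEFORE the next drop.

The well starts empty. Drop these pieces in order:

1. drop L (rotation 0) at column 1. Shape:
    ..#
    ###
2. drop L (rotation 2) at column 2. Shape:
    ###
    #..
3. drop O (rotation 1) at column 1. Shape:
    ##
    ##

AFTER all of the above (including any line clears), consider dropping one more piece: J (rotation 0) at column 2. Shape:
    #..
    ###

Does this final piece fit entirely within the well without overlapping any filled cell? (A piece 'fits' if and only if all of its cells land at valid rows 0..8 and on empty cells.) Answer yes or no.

Answer: yes

Derivation:
Drop 1: L rot0 at col 1 lands with bottom-row=0; cleared 0 line(s) (total 0); column heights now [0 1 1 2 0], max=2
Drop 2: L rot2 at col 2 lands with bottom-row=1; cleared 0 line(s) (total 0); column heights now [0 1 3 3 3], max=3
Drop 3: O rot1 at col 1 lands with bottom-row=3; cleared 0 line(s) (total 0); column heights now [0 5 5 3 3], max=5
Test piece J rot0 at col 2 (width 3): heights before test = [0 5 5 3 3]; fits = True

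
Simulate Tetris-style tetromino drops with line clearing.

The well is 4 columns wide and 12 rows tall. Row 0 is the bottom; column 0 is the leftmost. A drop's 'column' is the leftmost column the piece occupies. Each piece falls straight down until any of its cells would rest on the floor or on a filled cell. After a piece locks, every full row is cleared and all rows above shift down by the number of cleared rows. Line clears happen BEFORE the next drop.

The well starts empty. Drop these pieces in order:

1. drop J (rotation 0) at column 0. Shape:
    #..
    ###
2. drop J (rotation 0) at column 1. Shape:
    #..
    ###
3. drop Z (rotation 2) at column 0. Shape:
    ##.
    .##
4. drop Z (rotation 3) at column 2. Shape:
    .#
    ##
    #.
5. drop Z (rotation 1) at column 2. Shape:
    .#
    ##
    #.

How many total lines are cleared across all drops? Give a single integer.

Drop 1: J rot0 at col 0 lands with bottom-row=0; cleared 0 line(s) (total 0); column heights now [2 1 1 0], max=2
Drop 2: J rot0 at col 1 lands with bottom-row=1; cleared 1 line(s) (total 1); column heights now [1 2 1 0], max=2
Drop 3: Z rot2 at col 0 lands with bottom-row=2; cleared 0 line(s) (total 1); column heights now [4 4 3 0], max=4
Drop 4: Z rot3 at col 2 lands with bottom-row=3; cleared 0 line(s) (total 1); column heights now [4 4 5 6], max=6
Drop 5: Z rot1 at col 2 lands with bottom-row=5; cleared 0 line(s) (total 1); column heights now [4 4 7 8], max=8

Answer: 1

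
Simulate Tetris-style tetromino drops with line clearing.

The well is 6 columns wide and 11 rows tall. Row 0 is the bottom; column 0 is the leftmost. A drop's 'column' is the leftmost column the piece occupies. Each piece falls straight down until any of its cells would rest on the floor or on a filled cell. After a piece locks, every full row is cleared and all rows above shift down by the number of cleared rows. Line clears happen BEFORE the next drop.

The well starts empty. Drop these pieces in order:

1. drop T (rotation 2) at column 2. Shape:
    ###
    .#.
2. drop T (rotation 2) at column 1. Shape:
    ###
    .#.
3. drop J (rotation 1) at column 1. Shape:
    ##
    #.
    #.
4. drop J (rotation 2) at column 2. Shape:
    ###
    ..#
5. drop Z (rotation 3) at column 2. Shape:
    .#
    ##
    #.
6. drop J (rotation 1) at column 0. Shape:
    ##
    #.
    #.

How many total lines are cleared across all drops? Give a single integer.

Answer: 0

Derivation:
Drop 1: T rot2 at col 2 lands with bottom-row=0; cleared 0 line(s) (total 0); column heights now [0 0 2 2 2 0], max=2
Drop 2: T rot2 at col 1 lands with bottom-row=2; cleared 0 line(s) (total 0); column heights now [0 4 4 4 2 0], max=4
Drop 3: J rot1 at col 1 lands with bottom-row=4; cleared 0 line(s) (total 0); column heights now [0 7 7 4 2 0], max=7
Drop 4: J rot2 at col 2 lands with bottom-row=6; cleared 0 line(s) (total 0); column heights now [0 7 8 8 8 0], max=8
Drop 5: Z rot3 at col 2 lands with bottom-row=8; cleared 0 line(s) (total 0); column heights now [0 7 10 11 8 0], max=11
Drop 6: J rot1 at col 0 lands with bottom-row=5; cleared 0 line(s) (total 0); column heights now [8 8 10 11 8 0], max=11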